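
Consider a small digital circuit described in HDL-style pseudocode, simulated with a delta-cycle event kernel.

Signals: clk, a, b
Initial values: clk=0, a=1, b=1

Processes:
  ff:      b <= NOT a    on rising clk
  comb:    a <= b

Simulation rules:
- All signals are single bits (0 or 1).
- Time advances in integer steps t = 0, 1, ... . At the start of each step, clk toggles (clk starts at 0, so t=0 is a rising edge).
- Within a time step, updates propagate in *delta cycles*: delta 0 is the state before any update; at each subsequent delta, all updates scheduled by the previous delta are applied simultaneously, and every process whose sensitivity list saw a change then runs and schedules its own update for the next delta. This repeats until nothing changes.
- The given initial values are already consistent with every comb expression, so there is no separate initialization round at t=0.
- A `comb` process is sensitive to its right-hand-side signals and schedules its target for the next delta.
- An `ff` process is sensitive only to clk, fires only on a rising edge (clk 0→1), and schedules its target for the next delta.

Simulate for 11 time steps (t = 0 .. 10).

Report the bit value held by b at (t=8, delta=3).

0

t0.Δ0 a=1 clk=0 b=1
t0.Δ1 a=1 clk=1 b=1
t0.Δ2 a=1 clk=1 b=0
t0.Δ3 a=0 clk=1 b=0
t1.Δ0 a=0 clk=1 b=0
t1.Δ1 a=0 clk=0 b=0
t2.Δ0 a=0 clk=0 b=0
t2.Δ1 a=0 clk=1 b=0
t2.Δ2 a=0 clk=1 b=1
t2.Δ3 a=1 clk=1 b=1
t3.Δ0 a=1 clk=1 b=1
t3.Δ1 a=1 clk=0 b=1
t4.Δ0 a=1 clk=0 b=1
t4.Δ1 a=1 clk=1 b=1
t4.Δ2 a=1 clk=1 b=0
t4.Δ3 a=0 clk=1 b=0
t5.Δ0 a=0 clk=1 b=0
t5.Δ1 a=0 clk=0 b=0
t6.Δ0 a=0 clk=0 b=0
t6.Δ1 a=0 clk=1 b=0
t6.Δ2 a=0 clk=1 b=1
t6.Δ3 a=1 clk=1 b=1
t7.Δ0 a=1 clk=1 b=1
t7.Δ1 a=1 clk=0 b=1
t8.Δ0 a=1 clk=0 b=1
t8.Δ1 a=1 clk=1 b=1
t8.Δ2 a=1 clk=1 b=0
t8.Δ3 a=0 clk=1 b=0
t9.Δ0 a=0 clk=1 b=0
t9.Δ1 a=0 clk=0 b=0
t10.Δ0 a=0 clk=0 b=0
t10.Δ1 a=0 clk=1 b=0
t10.Δ2 a=0 clk=1 b=1
t10.Δ3 a=1 clk=1 b=1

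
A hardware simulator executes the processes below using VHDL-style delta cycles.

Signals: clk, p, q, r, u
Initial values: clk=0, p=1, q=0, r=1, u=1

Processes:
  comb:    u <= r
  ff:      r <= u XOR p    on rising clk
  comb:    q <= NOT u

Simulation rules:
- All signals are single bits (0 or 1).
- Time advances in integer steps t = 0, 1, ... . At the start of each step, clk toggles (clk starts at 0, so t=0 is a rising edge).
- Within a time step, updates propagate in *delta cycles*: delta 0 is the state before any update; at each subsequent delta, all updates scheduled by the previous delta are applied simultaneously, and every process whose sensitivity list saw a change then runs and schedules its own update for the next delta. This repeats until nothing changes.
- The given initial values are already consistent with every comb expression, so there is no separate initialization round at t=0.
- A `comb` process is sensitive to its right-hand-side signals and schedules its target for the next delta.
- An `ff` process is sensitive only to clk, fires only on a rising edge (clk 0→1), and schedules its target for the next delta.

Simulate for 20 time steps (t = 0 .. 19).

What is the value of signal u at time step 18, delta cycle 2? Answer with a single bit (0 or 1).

0

t=0 Δ0: p=1 clk=0 u=1 q=0 r=1
  Δ1: clk:0→1
  Δ2: r:1→0
  Δ3: u:1→0
  Δ4: q:0→1
  (4Δ to stable)
t=1 Δ0: p=1 clk=1 u=0 q=1 r=0
  Δ1: clk:1→0
  (1Δ to stable)
t=2 Δ0: p=1 clk=0 u=0 q=1 r=0
  Δ1: clk:0→1
  Δ2: r:0→1
  Δ3: u:0→1
  Δ4: q:1→0
  (4Δ to stable)
t=3 Δ0: p=1 clk=1 u=1 q=0 r=1
  Δ1: clk:1→0
  (1Δ to stable)
t=4 Δ0: p=1 clk=0 u=1 q=0 r=1
  Δ1: clk:0→1
  Δ2: r:1→0
  Δ3: u:1→0
  Δ4: q:0→1
  (4Δ to stable)
t=5 Δ0: p=1 clk=1 u=0 q=1 r=0
  Δ1: clk:1→0
  (1Δ to stable)
t=6 Δ0: p=1 clk=0 u=0 q=1 r=0
  Δ1: clk:0→1
  Δ2: r:0→1
  Δ3: u:0→1
  Δ4: q:1→0
  (4Δ to stable)
t=7 Δ0: p=1 clk=1 u=1 q=0 r=1
  Δ1: clk:1→0
  (1Δ to stable)
t=8 Δ0: p=1 clk=0 u=1 q=0 r=1
  Δ1: clk:0→1
  Δ2: r:1→0
  Δ3: u:1→0
  Δ4: q:0→1
  (4Δ to stable)
t=9 Δ0: p=1 clk=1 u=0 q=1 r=0
  Δ1: clk:1→0
  (1Δ to stable)
t=10 Δ0: p=1 clk=0 u=0 q=1 r=0
  Δ1: clk:0→1
  Δ2: r:0→1
  Δ3: u:0→1
  Δ4: q:1→0
  (4Δ to stable)
t=11 Δ0: p=1 clk=1 u=1 q=0 r=1
  Δ1: clk:1→0
  (1Δ to stable)
t=12 Δ0: p=1 clk=0 u=1 q=0 r=1
  Δ1: clk:0→1
  Δ2: r:1→0
  Δ3: u:1→0
  Δ4: q:0→1
  (4Δ to stable)
t=13 Δ0: p=1 clk=1 u=0 q=1 r=0
  Δ1: clk:1→0
  (1Δ to stable)
t=14 Δ0: p=1 clk=0 u=0 q=1 r=0
  Δ1: clk:0→1
  Δ2: r:0→1
  Δ3: u:0→1
  Δ4: q:1→0
  (4Δ to stable)
t=15 Δ0: p=1 clk=1 u=1 q=0 r=1
  Δ1: clk:1→0
  (1Δ to stable)
t=16 Δ0: p=1 clk=0 u=1 q=0 r=1
  Δ1: clk:0→1
  Δ2: r:1→0
  Δ3: u:1→0
  Δ4: q:0→1
  (4Δ to stable)
t=17 Δ0: p=1 clk=1 u=0 q=1 r=0
  Δ1: clk:1→0
  (1Δ to stable)
t=18 Δ0: p=1 clk=0 u=0 q=1 r=0
  Δ1: clk:0→1
  Δ2: r:0→1
  Δ3: u:0→1
  Δ4: q:1→0
  (4Δ to stable)
t=19 Δ0: p=1 clk=1 u=1 q=0 r=1
  Δ1: clk:1→0
  (1Δ to stable)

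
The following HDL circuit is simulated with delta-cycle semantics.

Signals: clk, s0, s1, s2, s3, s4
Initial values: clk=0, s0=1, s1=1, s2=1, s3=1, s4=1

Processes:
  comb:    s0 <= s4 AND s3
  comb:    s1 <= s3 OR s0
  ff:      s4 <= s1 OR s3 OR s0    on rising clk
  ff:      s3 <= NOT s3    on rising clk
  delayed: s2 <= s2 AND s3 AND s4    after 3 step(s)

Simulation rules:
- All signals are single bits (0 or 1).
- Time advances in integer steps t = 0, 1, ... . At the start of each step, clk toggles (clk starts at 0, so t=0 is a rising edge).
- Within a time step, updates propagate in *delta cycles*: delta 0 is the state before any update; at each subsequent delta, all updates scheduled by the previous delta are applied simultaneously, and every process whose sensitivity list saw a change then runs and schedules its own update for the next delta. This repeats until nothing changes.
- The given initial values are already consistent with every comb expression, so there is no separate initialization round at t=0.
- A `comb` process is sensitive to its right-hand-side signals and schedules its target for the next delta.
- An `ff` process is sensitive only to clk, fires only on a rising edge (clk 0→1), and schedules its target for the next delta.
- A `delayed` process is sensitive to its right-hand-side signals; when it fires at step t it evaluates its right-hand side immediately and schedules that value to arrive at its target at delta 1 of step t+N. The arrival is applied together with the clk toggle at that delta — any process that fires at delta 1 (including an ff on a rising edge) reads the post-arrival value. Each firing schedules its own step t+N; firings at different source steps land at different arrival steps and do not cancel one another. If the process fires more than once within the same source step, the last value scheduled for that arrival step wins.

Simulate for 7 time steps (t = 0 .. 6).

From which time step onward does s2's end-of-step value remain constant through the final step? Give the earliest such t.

[bits: clk,s0,s4,s1,s3,s2]
t=0: Δ0=011111 Δ1=111111 Δ2=111101 Δ3=101101 Δ4=101001 | 4Δ
t=1: Δ0=101001 Δ1=001001 | 1Δ
t=2: Δ0=001001 Δ1=101001 Δ2=100011 Δ3=100111 | 3Δ
t=3: Δ0=100111 Δ1=000110 | 1Δ
t=4: Δ0=000110 Δ1=100110 Δ2=101100 Δ3=101000 | 3Δ
t=5: Δ0=101000 Δ1=001000 | 1Δ
t=6: Δ0=001000 Δ1=101000 Δ2=100010 Δ3=100110 | 3Δ

3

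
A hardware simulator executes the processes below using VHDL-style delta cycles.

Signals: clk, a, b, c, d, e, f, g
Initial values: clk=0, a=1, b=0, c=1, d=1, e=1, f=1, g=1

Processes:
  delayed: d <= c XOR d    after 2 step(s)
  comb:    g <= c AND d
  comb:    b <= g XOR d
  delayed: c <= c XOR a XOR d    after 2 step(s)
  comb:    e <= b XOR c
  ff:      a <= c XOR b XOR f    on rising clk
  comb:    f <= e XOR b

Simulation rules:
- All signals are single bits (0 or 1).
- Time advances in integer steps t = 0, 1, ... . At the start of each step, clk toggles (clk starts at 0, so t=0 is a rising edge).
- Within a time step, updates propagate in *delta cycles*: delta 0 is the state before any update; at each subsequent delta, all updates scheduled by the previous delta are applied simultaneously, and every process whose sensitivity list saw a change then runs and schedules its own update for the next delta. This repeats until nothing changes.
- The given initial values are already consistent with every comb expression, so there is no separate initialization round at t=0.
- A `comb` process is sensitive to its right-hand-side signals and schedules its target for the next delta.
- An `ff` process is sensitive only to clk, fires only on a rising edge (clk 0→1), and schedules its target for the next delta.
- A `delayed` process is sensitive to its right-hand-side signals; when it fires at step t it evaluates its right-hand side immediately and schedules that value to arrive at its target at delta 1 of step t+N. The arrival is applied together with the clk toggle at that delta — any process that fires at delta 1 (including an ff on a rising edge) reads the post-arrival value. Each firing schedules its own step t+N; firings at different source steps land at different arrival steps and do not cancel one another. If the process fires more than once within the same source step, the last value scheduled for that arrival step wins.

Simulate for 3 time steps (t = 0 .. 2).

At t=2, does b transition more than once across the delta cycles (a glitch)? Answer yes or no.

no

[bits: f,clk,g,b,c,d,a,e]
t=0: Δ0=10101111 Δ1=11101111 Δ2=11101101 | 2Δ
t=1: Δ0=11101101 Δ1=10101101 | 1Δ
t=2: Δ0=10101101 Δ1=11100101 Δ2=11000110 Δ3=01010110 Δ4=11010111 Δ5=01010111 | 5Δ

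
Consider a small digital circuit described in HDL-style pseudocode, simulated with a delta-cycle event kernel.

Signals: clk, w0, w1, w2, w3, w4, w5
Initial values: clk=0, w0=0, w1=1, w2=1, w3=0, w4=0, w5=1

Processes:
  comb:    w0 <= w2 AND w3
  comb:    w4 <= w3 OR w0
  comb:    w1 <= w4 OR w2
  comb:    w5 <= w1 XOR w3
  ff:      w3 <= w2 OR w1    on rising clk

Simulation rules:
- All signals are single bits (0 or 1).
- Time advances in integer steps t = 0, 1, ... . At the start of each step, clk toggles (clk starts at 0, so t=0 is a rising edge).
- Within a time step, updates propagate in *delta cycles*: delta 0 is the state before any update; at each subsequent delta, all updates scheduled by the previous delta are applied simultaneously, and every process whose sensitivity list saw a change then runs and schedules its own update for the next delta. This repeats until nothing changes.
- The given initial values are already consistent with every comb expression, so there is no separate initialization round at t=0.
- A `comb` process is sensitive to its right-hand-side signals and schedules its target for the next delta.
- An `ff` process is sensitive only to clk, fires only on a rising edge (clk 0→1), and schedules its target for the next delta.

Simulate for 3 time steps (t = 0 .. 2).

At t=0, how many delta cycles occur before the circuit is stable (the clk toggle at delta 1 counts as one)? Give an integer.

[bits: w3,clk,w2,w0,w5,w4,w1]
t=0: Δ0=0010101 Δ1=0110101 Δ2=1110101 Δ3=1111011 | 3Δ
t=1: Δ0=1111011 Δ1=1011011 | 1Δ
t=2: Δ0=1011011 Δ1=1111011 | 1Δ

3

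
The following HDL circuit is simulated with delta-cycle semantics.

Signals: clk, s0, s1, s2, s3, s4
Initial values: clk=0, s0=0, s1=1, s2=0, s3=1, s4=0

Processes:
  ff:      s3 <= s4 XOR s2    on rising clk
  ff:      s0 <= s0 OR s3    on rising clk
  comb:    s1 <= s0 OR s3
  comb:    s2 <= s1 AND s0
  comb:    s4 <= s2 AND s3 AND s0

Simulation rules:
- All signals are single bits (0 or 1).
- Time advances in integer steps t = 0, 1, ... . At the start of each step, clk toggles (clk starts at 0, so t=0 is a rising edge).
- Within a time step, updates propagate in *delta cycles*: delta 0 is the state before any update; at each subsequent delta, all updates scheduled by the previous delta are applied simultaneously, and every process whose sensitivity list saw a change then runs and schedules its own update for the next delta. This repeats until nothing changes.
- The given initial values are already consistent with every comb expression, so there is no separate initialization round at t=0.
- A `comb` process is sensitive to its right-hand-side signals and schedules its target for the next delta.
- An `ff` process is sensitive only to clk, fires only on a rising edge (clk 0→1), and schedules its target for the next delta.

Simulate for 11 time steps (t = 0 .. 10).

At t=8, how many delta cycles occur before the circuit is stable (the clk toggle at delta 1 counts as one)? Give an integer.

3

[bits: clk,s4,s1,s2,s3,s0]
t=0: Δ0=001010 Δ1=101010 Δ2=101001 Δ3=101101 | 3Δ
t=1: Δ0=101101 Δ1=001101 | 1Δ
t=2: Δ0=001101 Δ1=101101 Δ2=101111 Δ3=111111 | 3Δ
t=3: Δ0=111111 Δ1=011111 | 1Δ
t=4: Δ0=011111 Δ1=111111 Δ2=111101 Δ3=101101 | 3Δ
t=5: Δ0=101101 Δ1=001101 | 1Δ
t=6: Δ0=001101 Δ1=101101 Δ2=101111 Δ3=111111 | 3Δ
t=7: Δ0=111111 Δ1=011111 | 1Δ
t=8: Δ0=011111 Δ1=111111 Δ2=111101 Δ3=101101 | 3Δ
t=9: Δ0=101101 Δ1=001101 | 1Δ
t=10: Δ0=001101 Δ1=101101 Δ2=101111 Δ3=111111 | 3Δ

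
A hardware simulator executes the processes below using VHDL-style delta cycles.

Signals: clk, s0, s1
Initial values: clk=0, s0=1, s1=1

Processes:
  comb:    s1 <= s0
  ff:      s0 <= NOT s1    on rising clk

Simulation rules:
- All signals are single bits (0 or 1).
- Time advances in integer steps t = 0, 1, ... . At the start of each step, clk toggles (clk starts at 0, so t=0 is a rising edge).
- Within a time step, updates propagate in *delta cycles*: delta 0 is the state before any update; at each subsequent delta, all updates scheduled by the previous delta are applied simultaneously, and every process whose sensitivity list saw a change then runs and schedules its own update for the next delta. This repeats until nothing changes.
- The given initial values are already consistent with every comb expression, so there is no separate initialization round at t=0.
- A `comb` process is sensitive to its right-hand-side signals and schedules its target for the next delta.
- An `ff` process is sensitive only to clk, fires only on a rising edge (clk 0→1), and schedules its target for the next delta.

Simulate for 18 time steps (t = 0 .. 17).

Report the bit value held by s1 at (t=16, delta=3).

[bits: clk,s1,s0]
t=0: Δ0=011 Δ1=111 Δ2=110 Δ3=100 | 3Δ
t=1: Δ0=100 Δ1=000 | 1Δ
t=2: Δ0=000 Δ1=100 Δ2=101 Δ3=111 | 3Δ
t=3: Δ0=111 Δ1=011 | 1Δ
t=4: Δ0=011 Δ1=111 Δ2=110 Δ3=100 | 3Δ
t=5: Δ0=100 Δ1=000 | 1Δ
t=6: Δ0=000 Δ1=100 Δ2=101 Δ3=111 | 3Δ
t=7: Δ0=111 Δ1=011 | 1Δ
t=8: Δ0=011 Δ1=111 Δ2=110 Δ3=100 | 3Δ
t=9: Δ0=100 Δ1=000 | 1Δ
t=10: Δ0=000 Δ1=100 Δ2=101 Δ3=111 | 3Δ
t=11: Δ0=111 Δ1=011 | 1Δ
t=12: Δ0=011 Δ1=111 Δ2=110 Δ3=100 | 3Δ
t=13: Δ0=100 Δ1=000 | 1Δ
t=14: Δ0=000 Δ1=100 Δ2=101 Δ3=111 | 3Δ
t=15: Δ0=111 Δ1=011 | 1Δ
t=16: Δ0=011 Δ1=111 Δ2=110 Δ3=100 | 3Δ
t=17: Δ0=100 Δ1=000 | 1Δ

0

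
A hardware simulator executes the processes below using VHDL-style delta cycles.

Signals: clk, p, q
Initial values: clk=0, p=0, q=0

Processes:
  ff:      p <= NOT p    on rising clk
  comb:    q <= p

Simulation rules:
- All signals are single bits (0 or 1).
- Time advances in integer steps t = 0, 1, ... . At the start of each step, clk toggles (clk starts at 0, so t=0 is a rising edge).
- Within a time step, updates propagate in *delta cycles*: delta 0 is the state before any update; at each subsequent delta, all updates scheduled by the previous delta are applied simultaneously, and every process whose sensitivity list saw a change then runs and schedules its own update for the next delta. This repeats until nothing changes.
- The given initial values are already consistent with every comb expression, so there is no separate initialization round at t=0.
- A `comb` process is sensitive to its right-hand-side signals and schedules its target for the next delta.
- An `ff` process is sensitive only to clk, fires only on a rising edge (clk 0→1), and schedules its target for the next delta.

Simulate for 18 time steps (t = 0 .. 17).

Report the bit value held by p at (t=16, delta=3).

t0.Δ0 p=0 clk=0 q=0
t0.Δ1 p=0 clk=1 q=0
t0.Δ2 p=1 clk=1 q=0
t0.Δ3 p=1 clk=1 q=1
t1.Δ0 p=1 clk=1 q=1
t1.Δ1 p=1 clk=0 q=1
t2.Δ0 p=1 clk=0 q=1
t2.Δ1 p=1 clk=1 q=1
t2.Δ2 p=0 clk=1 q=1
t2.Δ3 p=0 clk=1 q=0
t3.Δ0 p=0 clk=1 q=0
t3.Δ1 p=0 clk=0 q=0
t4.Δ0 p=0 clk=0 q=0
t4.Δ1 p=0 clk=1 q=0
t4.Δ2 p=1 clk=1 q=0
t4.Δ3 p=1 clk=1 q=1
t5.Δ0 p=1 clk=1 q=1
t5.Δ1 p=1 clk=0 q=1
t6.Δ0 p=1 clk=0 q=1
t6.Δ1 p=1 clk=1 q=1
t6.Δ2 p=0 clk=1 q=1
t6.Δ3 p=0 clk=1 q=0
t7.Δ0 p=0 clk=1 q=0
t7.Δ1 p=0 clk=0 q=0
t8.Δ0 p=0 clk=0 q=0
t8.Δ1 p=0 clk=1 q=0
t8.Δ2 p=1 clk=1 q=0
t8.Δ3 p=1 clk=1 q=1
t9.Δ0 p=1 clk=1 q=1
t9.Δ1 p=1 clk=0 q=1
t10.Δ0 p=1 clk=0 q=1
t10.Δ1 p=1 clk=1 q=1
t10.Δ2 p=0 clk=1 q=1
t10.Δ3 p=0 clk=1 q=0
t11.Δ0 p=0 clk=1 q=0
t11.Δ1 p=0 clk=0 q=0
t12.Δ0 p=0 clk=0 q=0
t12.Δ1 p=0 clk=1 q=0
t12.Δ2 p=1 clk=1 q=0
t12.Δ3 p=1 clk=1 q=1
t13.Δ0 p=1 clk=1 q=1
t13.Δ1 p=1 clk=0 q=1
t14.Δ0 p=1 clk=0 q=1
t14.Δ1 p=1 clk=1 q=1
t14.Δ2 p=0 clk=1 q=1
t14.Δ3 p=0 clk=1 q=0
t15.Δ0 p=0 clk=1 q=0
t15.Δ1 p=0 clk=0 q=0
t16.Δ0 p=0 clk=0 q=0
t16.Δ1 p=0 clk=1 q=0
t16.Δ2 p=1 clk=1 q=0
t16.Δ3 p=1 clk=1 q=1
t17.Δ0 p=1 clk=1 q=1
t17.Δ1 p=1 clk=0 q=1

1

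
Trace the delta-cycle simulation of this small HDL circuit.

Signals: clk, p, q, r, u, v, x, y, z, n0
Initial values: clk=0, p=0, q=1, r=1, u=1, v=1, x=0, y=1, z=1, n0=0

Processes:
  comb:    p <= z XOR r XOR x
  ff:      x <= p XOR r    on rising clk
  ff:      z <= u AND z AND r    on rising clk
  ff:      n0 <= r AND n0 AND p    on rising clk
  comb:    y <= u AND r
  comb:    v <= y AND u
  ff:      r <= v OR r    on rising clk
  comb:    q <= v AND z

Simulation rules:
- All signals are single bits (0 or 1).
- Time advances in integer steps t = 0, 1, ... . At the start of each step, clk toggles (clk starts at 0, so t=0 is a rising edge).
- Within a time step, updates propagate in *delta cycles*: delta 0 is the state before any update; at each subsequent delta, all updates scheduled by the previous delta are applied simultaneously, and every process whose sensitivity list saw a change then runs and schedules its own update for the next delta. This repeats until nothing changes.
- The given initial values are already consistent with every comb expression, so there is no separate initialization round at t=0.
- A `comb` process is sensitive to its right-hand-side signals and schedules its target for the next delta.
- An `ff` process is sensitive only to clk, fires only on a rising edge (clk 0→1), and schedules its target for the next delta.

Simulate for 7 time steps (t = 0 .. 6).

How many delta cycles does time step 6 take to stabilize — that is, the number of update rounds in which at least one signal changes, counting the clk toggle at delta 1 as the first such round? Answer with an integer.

t=0 Δ0: p=0 r=1 q=1 x=0 u=1 n0=0 v=1 z=1 clk=0 y=1
  Δ1: clk:0→1
  Δ2: x:0→1
  Δ3: p:0→1
  (3Δ to stable)
t=1 Δ0: p=1 r=1 q=1 x=1 u=1 n0=0 v=1 z=1 clk=1 y=1
  Δ1: clk:1→0
  (1Δ to stable)
t=2 Δ0: p=1 r=1 q=1 x=1 u=1 n0=0 v=1 z=1 clk=0 y=1
  Δ1: clk:0→1
  Δ2: x:1→0
  Δ3: p:1→0
  (3Δ to stable)
t=3 Δ0: p=0 r=1 q=1 x=0 u=1 n0=0 v=1 z=1 clk=1 y=1
  Δ1: clk:1→0
  (1Δ to stable)
t=4 Δ0: p=0 r=1 q=1 x=0 u=1 n0=0 v=1 z=1 clk=0 y=1
  Δ1: clk:0→1
  Δ2: x:0→1
  Δ3: p:0→1
  (3Δ to stable)
t=5 Δ0: p=1 r=1 q=1 x=1 u=1 n0=0 v=1 z=1 clk=1 y=1
  Δ1: clk:1→0
  (1Δ to stable)
t=6 Δ0: p=1 r=1 q=1 x=1 u=1 n0=0 v=1 z=1 clk=0 y=1
  Δ1: clk:0→1
  Δ2: x:1→0
  Δ3: p:1→0
  (3Δ to stable)

3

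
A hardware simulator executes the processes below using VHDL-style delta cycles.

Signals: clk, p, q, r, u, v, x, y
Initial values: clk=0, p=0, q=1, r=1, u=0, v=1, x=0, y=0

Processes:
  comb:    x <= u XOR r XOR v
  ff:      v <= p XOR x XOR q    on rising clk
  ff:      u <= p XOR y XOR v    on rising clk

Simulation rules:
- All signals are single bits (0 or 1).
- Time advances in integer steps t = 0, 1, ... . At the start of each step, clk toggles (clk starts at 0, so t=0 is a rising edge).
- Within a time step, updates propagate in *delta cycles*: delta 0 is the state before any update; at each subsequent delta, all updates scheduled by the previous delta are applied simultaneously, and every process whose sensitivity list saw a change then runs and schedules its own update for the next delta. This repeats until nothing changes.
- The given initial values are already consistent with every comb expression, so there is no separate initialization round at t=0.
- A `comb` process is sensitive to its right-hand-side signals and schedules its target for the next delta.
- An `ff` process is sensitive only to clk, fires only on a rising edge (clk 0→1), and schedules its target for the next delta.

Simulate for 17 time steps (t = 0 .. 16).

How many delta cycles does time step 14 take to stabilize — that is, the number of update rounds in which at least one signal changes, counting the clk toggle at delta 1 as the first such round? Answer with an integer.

t0.Δ0 v=1 x=0 u=0 r=1 clk=0 q=1 y=0 p=0
t0.Δ1 v=1 x=0 u=0 r=1 clk=1 q=1 y=0 p=0
t0.Δ2 v=1 x=0 u=1 r=1 clk=1 q=1 y=0 p=0
t0.Δ3 v=1 x=1 u=1 r=1 clk=1 q=1 y=0 p=0
t1.Δ0 v=1 x=1 u=1 r=1 clk=1 q=1 y=0 p=0
t1.Δ1 v=1 x=1 u=1 r=1 clk=0 q=1 y=0 p=0
t2.Δ0 v=1 x=1 u=1 r=1 clk=0 q=1 y=0 p=0
t2.Δ1 v=1 x=1 u=1 r=1 clk=1 q=1 y=0 p=0
t2.Δ2 v=0 x=1 u=1 r=1 clk=1 q=1 y=0 p=0
t2.Δ3 v=0 x=0 u=1 r=1 clk=1 q=1 y=0 p=0
t3.Δ0 v=0 x=0 u=1 r=1 clk=1 q=1 y=0 p=0
t3.Δ1 v=0 x=0 u=1 r=1 clk=0 q=1 y=0 p=0
t4.Δ0 v=0 x=0 u=1 r=1 clk=0 q=1 y=0 p=0
t4.Δ1 v=0 x=0 u=1 r=1 clk=1 q=1 y=0 p=0
t4.Δ2 v=1 x=0 u=0 r=1 clk=1 q=1 y=0 p=0
t5.Δ0 v=1 x=0 u=0 r=1 clk=1 q=1 y=0 p=0
t5.Δ1 v=1 x=0 u=0 r=1 clk=0 q=1 y=0 p=0
t6.Δ0 v=1 x=0 u=0 r=1 clk=0 q=1 y=0 p=0
t6.Δ1 v=1 x=0 u=0 r=1 clk=1 q=1 y=0 p=0
t6.Δ2 v=1 x=0 u=1 r=1 clk=1 q=1 y=0 p=0
t6.Δ3 v=1 x=1 u=1 r=1 clk=1 q=1 y=0 p=0
t7.Δ0 v=1 x=1 u=1 r=1 clk=1 q=1 y=0 p=0
t7.Δ1 v=1 x=1 u=1 r=1 clk=0 q=1 y=0 p=0
t8.Δ0 v=1 x=1 u=1 r=1 clk=0 q=1 y=0 p=0
t8.Δ1 v=1 x=1 u=1 r=1 clk=1 q=1 y=0 p=0
t8.Δ2 v=0 x=1 u=1 r=1 clk=1 q=1 y=0 p=0
t8.Δ3 v=0 x=0 u=1 r=1 clk=1 q=1 y=0 p=0
t9.Δ0 v=0 x=0 u=1 r=1 clk=1 q=1 y=0 p=0
t9.Δ1 v=0 x=0 u=1 r=1 clk=0 q=1 y=0 p=0
t10.Δ0 v=0 x=0 u=1 r=1 clk=0 q=1 y=0 p=0
t10.Δ1 v=0 x=0 u=1 r=1 clk=1 q=1 y=0 p=0
t10.Δ2 v=1 x=0 u=0 r=1 clk=1 q=1 y=0 p=0
t11.Δ0 v=1 x=0 u=0 r=1 clk=1 q=1 y=0 p=0
t11.Δ1 v=1 x=0 u=0 r=1 clk=0 q=1 y=0 p=0
t12.Δ0 v=1 x=0 u=0 r=1 clk=0 q=1 y=0 p=0
t12.Δ1 v=1 x=0 u=0 r=1 clk=1 q=1 y=0 p=0
t12.Δ2 v=1 x=0 u=1 r=1 clk=1 q=1 y=0 p=0
t12.Δ3 v=1 x=1 u=1 r=1 clk=1 q=1 y=0 p=0
t13.Δ0 v=1 x=1 u=1 r=1 clk=1 q=1 y=0 p=0
t13.Δ1 v=1 x=1 u=1 r=1 clk=0 q=1 y=0 p=0
t14.Δ0 v=1 x=1 u=1 r=1 clk=0 q=1 y=0 p=0
t14.Δ1 v=1 x=1 u=1 r=1 clk=1 q=1 y=0 p=0
t14.Δ2 v=0 x=1 u=1 r=1 clk=1 q=1 y=0 p=0
t14.Δ3 v=0 x=0 u=1 r=1 clk=1 q=1 y=0 p=0
t15.Δ0 v=0 x=0 u=1 r=1 clk=1 q=1 y=0 p=0
t15.Δ1 v=0 x=0 u=1 r=1 clk=0 q=1 y=0 p=0
t16.Δ0 v=0 x=0 u=1 r=1 clk=0 q=1 y=0 p=0
t16.Δ1 v=0 x=0 u=1 r=1 clk=1 q=1 y=0 p=0
t16.Δ2 v=1 x=0 u=0 r=1 clk=1 q=1 y=0 p=0

3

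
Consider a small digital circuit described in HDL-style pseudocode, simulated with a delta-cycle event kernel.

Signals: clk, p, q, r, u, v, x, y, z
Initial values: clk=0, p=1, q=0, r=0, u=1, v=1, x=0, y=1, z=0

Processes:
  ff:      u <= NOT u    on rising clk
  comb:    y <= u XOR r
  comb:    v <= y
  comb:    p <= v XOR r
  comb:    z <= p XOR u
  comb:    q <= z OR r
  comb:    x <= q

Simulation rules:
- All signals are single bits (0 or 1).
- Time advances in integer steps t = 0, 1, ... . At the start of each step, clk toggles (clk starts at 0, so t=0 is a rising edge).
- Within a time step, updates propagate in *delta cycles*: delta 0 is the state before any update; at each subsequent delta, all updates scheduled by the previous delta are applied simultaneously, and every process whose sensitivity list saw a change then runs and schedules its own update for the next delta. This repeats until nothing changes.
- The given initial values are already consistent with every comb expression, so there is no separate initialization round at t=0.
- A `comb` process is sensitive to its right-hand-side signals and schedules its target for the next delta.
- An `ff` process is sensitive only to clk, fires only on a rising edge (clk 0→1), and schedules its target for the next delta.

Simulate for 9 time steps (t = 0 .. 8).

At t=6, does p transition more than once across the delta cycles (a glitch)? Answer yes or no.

[bits: r,z,clk,p,x,y,v,u,q]
t=0: Δ0=000101110 Δ1=001101110 Δ2=001101100 Δ3=011100100 Δ4=011100001 Δ5=011010001 Δ6=001010001 Δ7=001010000 Δ8=001000000 | 8Δ
t=1: Δ0=001000000 Δ1=000000000 | 1Δ
t=2: Δ0=000000000 Δ1=001000000 Δ2=001000010 Δ3=011001010 Δ4=011001111 Δ5=011111111 Δ6=001111111 Δ7=001111110 Δ8=001101110 | 8Δ
t=3: Δ0=001101110 Δ1=000101110 | 1Δ
t=4: Δ0=000101110 Δ1=001101110 Δ2=001101100 Δ3=011100100 Δ4=011100001 Δ5=011010001 Δ6=001010001 Δ7=001010000 Δ8=001000000 | 8Δ
t=5: Δ0=001000000 Δ1=000000000 | 1Δ
t=6: Δ0=000000000 Δ1=001000000 Δ2=001000010 Δ3=011001010 Δ4=011001111 Δ5=011111111 Δ6=001111111 Δ7=001111110 Δ8=001101110 | 8Δ
t=7: Δ0=001101110 Δ1=000101110 | 1Δ
t=8: Δ0=000101110 Δ1=001101110 Δ2=001101100 Δ3=011100100 Δ4=011100001 Δ5=011010001 Δ6=001010001 Δ7=001010000 Δ8=001000000 | 8Δ

no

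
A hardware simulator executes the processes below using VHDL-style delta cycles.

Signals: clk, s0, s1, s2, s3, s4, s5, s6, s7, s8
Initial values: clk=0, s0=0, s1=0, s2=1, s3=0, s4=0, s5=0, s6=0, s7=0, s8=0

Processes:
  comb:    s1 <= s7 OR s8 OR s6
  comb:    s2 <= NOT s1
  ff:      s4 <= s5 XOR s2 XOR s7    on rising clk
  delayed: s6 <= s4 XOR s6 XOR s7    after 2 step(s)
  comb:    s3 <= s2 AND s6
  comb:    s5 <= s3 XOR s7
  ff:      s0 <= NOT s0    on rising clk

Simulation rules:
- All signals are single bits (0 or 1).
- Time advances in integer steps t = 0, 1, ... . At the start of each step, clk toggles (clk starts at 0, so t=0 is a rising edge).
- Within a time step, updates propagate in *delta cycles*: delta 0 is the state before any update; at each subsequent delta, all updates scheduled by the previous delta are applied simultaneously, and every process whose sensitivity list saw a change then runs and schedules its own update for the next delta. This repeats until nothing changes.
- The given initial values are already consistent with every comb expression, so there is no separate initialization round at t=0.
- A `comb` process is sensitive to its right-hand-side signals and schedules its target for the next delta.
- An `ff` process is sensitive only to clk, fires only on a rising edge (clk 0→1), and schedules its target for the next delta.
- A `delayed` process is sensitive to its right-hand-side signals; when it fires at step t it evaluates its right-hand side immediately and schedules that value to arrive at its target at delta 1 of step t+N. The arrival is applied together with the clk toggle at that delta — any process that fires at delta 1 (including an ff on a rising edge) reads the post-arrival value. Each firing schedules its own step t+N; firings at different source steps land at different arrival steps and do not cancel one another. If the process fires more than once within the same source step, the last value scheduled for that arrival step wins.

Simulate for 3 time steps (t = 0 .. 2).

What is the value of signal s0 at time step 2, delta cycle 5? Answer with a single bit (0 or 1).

0

[bits: s3,s5,clk,s4,s1,s2,s0,s6,s7,s8]
t=0: Δ0=0000010000 Δ1=0010010000 Δ2=0011011000 | 2Δ
t=1: Δ0=0011011000 Δ1=0001011000 | 1Δ
t=2: Δ0=0001011000 Δ1=0011011100 Δ2=1011110100 Δ3=1111100100 Δ4=0111100100 Δ5=0011100100 | 5Δ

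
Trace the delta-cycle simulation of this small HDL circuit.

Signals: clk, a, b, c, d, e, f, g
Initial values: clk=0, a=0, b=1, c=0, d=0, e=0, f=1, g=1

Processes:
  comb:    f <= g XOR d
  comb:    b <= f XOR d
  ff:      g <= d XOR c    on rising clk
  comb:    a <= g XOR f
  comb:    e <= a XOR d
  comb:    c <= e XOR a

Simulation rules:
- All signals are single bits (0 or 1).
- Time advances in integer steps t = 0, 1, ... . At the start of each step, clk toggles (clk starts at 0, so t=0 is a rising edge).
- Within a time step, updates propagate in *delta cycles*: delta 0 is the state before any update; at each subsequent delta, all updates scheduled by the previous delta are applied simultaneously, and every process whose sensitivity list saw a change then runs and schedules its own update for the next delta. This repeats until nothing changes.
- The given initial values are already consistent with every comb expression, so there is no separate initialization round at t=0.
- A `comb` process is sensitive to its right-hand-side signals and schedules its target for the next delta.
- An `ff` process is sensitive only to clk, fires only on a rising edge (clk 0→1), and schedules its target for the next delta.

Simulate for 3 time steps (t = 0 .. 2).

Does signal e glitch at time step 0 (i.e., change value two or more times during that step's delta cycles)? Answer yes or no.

yes

t0.Δ0 e=0 g=1 c=0 a=0 f=1 clk=0 d=0 b=1
t0.Δ1 e=0 g=1 c=0 a=0 f=1 clk=1 d=0 b=1
t0.Δ2 e=0 g=0 c=0 a=0 f=1 clk=1 d=0 b=1
t0.Δ3 e=0 g=0 c=0 a=1 f=0 clk=1 d=0 b=1
t0.Δ4 e=1 g=0 c=1 a=0 f=0 clk=1 d=0 b=0
t0.Δ5 e=0 g=0 c=1 a=0 f=0 clk=1 d=0 b=0
t0.Δ6 e=0 g=0 c=0 a=0 f=0 clk=1 d=0 b=0
t1.Δ0 e=0 g=0 c=0 a=0 f=0 clk=1 d=0 b=0
t1.Δ1 e=0 g=0 c=0 a=0 f=0 clk=0 d=0 b=0
t2.Δ0 e=0 g=0 c=0 a=0 f=0 clk=0 d=0 b=0
t2.Δ1 e=0 g=0 c=0 a=0 f=0 clk=1 d=0 b=0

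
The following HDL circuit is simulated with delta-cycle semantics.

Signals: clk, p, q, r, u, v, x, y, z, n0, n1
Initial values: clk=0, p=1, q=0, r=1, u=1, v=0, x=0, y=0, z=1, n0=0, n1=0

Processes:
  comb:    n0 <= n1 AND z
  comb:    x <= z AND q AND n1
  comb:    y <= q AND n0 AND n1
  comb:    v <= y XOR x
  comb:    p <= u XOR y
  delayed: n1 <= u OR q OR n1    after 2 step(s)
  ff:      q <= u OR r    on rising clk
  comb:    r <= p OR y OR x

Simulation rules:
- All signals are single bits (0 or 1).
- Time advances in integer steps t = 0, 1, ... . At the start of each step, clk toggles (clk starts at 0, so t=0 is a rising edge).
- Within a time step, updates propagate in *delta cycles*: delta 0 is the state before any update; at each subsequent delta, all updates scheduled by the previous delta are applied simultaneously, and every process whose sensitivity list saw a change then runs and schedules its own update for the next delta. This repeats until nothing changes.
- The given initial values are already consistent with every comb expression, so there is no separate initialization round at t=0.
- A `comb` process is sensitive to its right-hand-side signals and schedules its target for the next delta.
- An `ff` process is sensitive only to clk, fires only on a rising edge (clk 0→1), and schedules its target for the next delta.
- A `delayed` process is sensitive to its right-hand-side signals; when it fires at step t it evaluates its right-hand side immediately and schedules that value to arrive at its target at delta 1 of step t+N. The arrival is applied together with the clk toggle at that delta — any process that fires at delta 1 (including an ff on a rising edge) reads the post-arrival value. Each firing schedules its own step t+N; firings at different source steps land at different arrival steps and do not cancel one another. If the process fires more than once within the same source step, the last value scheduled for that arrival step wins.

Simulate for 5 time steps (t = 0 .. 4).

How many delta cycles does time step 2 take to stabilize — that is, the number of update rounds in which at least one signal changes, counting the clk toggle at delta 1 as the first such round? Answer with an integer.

[bits: n0,y,n1,z,p,r,clk,u,v,x,q]
t=0: Δ0=00011101000 Δ1=00011111000 Δ2=00011111001 | 2Δ
t=1: Δ0=00011111001 Δ1=00011101001 | 1Δ
t=2: Δ0=00011101001 Δ1=00111111001 Δ2=10111111011 Δ3=11111111111 Δ4=11110111011 | 4Δ
t=3: Δ0=11110111011 Δ1=11110101011 | 1Δ
t=4: Δ0=11110101011 Δ1=11110111011 | 1Δ

4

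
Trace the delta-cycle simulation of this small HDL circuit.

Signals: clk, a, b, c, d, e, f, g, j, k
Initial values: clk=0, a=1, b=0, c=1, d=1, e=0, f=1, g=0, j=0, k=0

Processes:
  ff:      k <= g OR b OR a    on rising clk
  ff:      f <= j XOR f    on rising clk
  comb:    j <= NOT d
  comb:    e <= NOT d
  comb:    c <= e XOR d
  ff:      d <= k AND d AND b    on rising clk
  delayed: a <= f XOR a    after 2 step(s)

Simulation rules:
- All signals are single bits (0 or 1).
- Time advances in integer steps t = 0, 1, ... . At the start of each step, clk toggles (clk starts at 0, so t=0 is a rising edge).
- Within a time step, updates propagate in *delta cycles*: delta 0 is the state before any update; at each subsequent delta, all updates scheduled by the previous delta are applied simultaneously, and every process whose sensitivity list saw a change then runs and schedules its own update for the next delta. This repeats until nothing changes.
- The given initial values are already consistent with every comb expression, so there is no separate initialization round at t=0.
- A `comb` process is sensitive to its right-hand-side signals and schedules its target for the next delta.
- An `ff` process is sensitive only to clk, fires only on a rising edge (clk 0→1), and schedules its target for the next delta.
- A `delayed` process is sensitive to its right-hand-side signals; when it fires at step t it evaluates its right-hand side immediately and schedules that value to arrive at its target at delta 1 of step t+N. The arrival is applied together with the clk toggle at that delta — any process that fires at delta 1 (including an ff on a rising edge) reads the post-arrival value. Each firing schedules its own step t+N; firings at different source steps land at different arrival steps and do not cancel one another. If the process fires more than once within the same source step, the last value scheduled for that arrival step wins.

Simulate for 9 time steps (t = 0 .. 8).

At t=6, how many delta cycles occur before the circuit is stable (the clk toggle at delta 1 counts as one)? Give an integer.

2

[bits: e,a,d,c,f,clk,g,k,b,j]
t=0: Δ0=0111100000 Δ1=0111110000 Δ2=0101110100 Δ3=1100110101 Δ4=1101110101 | 4Δ
t=1: Δ0=1101110101 Δ1=1101100101 | 1Δ
t=2: Δ0=1101100101 Δ1=1101110101 Δ2=1101010101 | 2Δ
t=3: Δ0=1101010101 Δ1=1101000101 | 1Δ
t=4: Δ0=1101000101 Δ1=1101010101 Δ2=1101110101 | 2Δ
t=5: Δ0=1101110101 Δ1=1101100101 | 1Δ
t=6: Δ0=1101100101 Δ1=1001110101 Δ2=1001010001 | 2Δ
t=7: Δ0=1001010001 Δ1=1001000001 | 1Δ
t=8: Δ0=1001000001 Δ1=1001010001 Δ2=1001110001 | 2Δ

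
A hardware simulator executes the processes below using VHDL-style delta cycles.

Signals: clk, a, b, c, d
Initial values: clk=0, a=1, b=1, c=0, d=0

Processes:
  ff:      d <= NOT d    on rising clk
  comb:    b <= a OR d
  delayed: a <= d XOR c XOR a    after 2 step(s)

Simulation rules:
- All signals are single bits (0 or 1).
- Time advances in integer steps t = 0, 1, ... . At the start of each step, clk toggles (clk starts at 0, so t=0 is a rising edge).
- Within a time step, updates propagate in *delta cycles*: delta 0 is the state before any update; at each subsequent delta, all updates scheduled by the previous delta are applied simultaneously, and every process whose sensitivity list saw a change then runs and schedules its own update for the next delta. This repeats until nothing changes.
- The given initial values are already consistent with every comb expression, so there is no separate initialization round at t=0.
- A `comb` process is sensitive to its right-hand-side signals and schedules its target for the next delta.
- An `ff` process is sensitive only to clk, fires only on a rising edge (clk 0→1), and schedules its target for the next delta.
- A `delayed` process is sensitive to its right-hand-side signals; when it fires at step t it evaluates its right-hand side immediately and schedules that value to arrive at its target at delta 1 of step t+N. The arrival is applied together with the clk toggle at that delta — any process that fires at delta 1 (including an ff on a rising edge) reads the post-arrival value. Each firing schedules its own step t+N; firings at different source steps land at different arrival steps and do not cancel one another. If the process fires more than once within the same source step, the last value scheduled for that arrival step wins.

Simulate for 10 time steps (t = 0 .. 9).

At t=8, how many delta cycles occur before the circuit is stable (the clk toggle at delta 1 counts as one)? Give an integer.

2

t0.Δ0 d=0 clk=0 b=1 a=1 c=0
t0.Δ1 d=0 clk=1 b=1 a=1 c=0
t0.Δ2 d=1 clk=1 b=1 a=1 c=0
t1.Δ0 d=1 clk=1 b=1 a=1 c=0
t1.Δ1 d=1 clk=0 b=1 a=1 c=0
t2.Δ0 d=1 clk=0 b=1 a=1 c=0
t2.Δ1 d=1 clk=1 b=1 a=0 c=0
t2.Δ2 d=0 clk=1 b=1 a=0 c=0
t2.Δ3 d=0 clk=1 b=0 a=0 c=0
t3.Δ0 d=0 clk=1 b=0 a=0 c=0
t3.Δ1 d=0 clk=0 b=0 a=0 c=0
t4.Δ0 d=0 clk=0 b=0 a=0 c=0
t4.Δ1 d=0 clk=1 b=0 a=0 c=0
t4.Δ2 d=1 clk=1 b=0 a=0 c=0
t4.Δ3 d=1 clk=1 b=1 a=0 c=0
t5.Δ0 d=1 clk=1 b=1 a=0 c=0
t5.Δ1 d=1 clk=0 b=1 a=0 c=0
t6.Δ0 d=1 clk=0 b=1 a=0 c=0
t6.Δ1 d=1 clk=1 b=1 a=1 c=0
t6.Δ2 d=0 clk=1 b=1 a=1 c=0
t7.Δ0 d=0 clk=1 b=1 a=1 c=0
t7.Δ1 d=0 clk=0 b=1 a=1 c=0
t8.Δ0 d=0 clk=0 b=1 a=1 c=0
t8.Δ1 d=0 clk=1 b=1 a=1 c=0
t8.Δ2 d=1 clk=1 b=1 a=1 c=0
t9.Δ0 d=1 clk=1 b=1 a=1 c=0
t9.Δ1 d=1 clk=0 b=1 a=1 c=0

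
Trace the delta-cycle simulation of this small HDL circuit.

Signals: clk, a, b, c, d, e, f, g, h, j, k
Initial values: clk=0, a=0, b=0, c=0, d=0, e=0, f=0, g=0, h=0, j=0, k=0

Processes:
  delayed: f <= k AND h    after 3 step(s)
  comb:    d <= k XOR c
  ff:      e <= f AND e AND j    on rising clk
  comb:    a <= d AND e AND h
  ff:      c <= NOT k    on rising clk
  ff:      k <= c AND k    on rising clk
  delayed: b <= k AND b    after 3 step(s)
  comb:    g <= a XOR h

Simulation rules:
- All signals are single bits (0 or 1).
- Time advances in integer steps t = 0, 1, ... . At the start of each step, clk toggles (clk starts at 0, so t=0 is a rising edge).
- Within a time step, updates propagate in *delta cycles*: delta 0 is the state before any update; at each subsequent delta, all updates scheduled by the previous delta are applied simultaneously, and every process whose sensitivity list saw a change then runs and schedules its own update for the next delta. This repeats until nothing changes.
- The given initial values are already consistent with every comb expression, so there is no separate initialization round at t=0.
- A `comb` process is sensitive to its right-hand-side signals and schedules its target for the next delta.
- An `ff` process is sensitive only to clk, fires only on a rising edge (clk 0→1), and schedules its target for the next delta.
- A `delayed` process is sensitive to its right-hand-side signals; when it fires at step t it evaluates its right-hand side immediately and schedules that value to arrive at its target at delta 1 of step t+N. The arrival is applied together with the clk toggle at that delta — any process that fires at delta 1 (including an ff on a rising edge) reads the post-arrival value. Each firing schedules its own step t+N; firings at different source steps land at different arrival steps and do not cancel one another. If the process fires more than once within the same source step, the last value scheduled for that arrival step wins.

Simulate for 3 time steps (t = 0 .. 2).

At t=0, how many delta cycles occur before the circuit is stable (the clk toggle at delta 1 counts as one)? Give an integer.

[bits: e,g,c,f,clk,a,j,k,b,h,d]
t=0: Δ0=00000000000 Δ1=00001000000 Δ2=00101000000 Δ3=00101000001 | 3Δ
t=1: Δ0=00101000001 Δ1=00100000001 | 1Δ
t=2: Δ0=00100000001 Δ1=00101000001 | 1Δ

3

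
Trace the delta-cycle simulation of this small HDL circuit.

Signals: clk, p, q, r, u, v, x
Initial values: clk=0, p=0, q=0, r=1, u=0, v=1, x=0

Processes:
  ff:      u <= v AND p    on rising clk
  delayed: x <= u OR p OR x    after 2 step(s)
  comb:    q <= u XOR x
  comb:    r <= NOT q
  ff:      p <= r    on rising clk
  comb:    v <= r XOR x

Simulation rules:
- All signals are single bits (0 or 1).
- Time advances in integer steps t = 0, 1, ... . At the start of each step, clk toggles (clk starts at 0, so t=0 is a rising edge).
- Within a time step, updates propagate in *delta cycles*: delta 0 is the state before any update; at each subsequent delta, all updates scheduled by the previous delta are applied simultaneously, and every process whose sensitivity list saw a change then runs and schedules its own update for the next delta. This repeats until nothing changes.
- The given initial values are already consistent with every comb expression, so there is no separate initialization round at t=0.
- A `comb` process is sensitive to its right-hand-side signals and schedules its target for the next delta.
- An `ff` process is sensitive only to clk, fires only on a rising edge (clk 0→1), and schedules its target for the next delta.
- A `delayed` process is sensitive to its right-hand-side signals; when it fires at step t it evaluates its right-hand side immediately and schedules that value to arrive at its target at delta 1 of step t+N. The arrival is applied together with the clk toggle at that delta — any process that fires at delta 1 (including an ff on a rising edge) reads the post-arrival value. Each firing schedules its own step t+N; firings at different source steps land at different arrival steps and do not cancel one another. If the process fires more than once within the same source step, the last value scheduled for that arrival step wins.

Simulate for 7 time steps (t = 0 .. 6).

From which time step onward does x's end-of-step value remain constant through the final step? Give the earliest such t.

[bits: clk,v,x,u,r,p,q]
t=0: Δ0=0100100 Δ1=1100100 Δ2=1100110 | 2Δ
t=1: Δ0=1100110 Δ1=0100110 | 1Δ
t=2: Δ0=0100110 Δ1=1110110 Δ2=1011111 Δ3=1011010 Δ4=1111110 Δ5=1011110 | 5Δ
t=3: Δ0=1011110 Δ1=0011110 | 1Δ
t=4: Δ0=0011110 Δ1=1011110 Δ2=1010110 Δ3=1010111 Δ4=1010011 Δ5=1110011 | 5Δ
t=5: Δ0=1110011 Δ1=0110011 | 1Δ
t=6: Δ0=0110011 Δ1=1110011 Δ2=1111001 Δ3=1111000 Δ4=1111100 Δ5=1011100 | 5Δ

2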